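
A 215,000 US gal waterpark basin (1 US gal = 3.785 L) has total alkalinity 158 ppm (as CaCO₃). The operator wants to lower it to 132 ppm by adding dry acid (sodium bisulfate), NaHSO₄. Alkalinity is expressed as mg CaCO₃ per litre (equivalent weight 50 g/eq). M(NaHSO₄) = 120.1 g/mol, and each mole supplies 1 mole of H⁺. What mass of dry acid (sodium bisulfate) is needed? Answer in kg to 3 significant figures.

Volume: 215,000 US gal × 3.785 L/gal = 813,775 L.
Alkalinity to neutralize: (158 − 132) = 26 mg/L as CaCO₃ × 813,775 L = 21,160 g as CaCO₃.
Equivalents of H⁺ required: 21,160 ÷ 50 g/eq = 423.2 eq = 423.2 mol NaHSO₄.
Mass of NaHSO₄: 423.2 × 120.1 = 50,820 g.

50.8 kg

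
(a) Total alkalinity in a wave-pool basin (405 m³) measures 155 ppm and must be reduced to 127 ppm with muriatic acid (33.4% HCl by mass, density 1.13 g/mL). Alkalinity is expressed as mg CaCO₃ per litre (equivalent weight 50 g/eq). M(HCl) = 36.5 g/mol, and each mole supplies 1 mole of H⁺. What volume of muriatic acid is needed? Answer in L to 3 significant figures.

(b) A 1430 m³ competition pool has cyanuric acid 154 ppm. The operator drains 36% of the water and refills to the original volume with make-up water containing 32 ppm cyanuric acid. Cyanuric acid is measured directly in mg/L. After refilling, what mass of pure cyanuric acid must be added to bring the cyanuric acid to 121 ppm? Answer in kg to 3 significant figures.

(a) 21.9 L; (b) 15.6 kg

(a) Volume: 405 m³ = 405,000 L.
(a) Alkalinity to neutralize: (155 − 127) = 28 mg/L as CaCO₃ × 405,000 L = 11,340 g as CaCO₃.
(a) Equivalents of H⁺ required: 11,340 ÷ 50 g/eq = 226.8 eq = 226.8 mol HCl.
(a) Mass of HCl: 226.8 × 36.5 = 8278 g.
(a) Mass of 33.4% solution: 8278 / 0.334 = 24,790 g.
(a) Volume: 24,790 g ÷ 1.13 g/mL = 21,930 mL.

(b) Volume: 1430 m³ = 1,430,000 L.
(b) After draining 36% and refilling: 154 × 0.64 + 32 × 0.36 = 110.08 ppm.
(b) Deficit to target: 121 − 110.08 = 10.92 mg/L.
(b) Mass: 10.92 mg/L × 1,430,000 L = 15,620 g cyanuric acid.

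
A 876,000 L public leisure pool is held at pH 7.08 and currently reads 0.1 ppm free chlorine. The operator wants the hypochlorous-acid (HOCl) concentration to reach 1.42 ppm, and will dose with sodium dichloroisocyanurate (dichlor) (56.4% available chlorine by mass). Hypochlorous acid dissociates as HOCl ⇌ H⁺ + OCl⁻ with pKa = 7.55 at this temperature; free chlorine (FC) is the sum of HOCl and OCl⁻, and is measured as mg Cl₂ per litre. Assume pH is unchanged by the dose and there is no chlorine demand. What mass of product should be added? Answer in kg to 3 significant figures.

2.80 kg

[OCl⁻]/[HOCl] = 10^(pH − pKa) = 10^(7.08 − 7.55) = 0.3388; fraction as HOCl = 1/(1 + 0.3388) = 0.7469.
Free chlorine required for 1.42 ppm HOCl: 1.42 / 0.7469 = 1.901 ppm.
FC to add: 1.901 − 0.1 = 1.801 mg/L as Cl₂.
Cl₂ equivalent: 1.801 mg/L × 876,000 L = 1578 g.
Product at 56.4% available Cl: 1578 / 0.564 = 2798 g.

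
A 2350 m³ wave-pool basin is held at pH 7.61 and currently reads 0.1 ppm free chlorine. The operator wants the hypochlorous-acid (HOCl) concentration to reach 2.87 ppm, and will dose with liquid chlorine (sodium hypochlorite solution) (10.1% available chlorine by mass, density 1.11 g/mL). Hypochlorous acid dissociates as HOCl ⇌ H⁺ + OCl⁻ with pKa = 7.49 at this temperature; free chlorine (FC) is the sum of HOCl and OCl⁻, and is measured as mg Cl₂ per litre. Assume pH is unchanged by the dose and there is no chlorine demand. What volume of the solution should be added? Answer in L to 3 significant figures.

Volume: 2350 m³ = 2,350,000 L.
[OCl⁻]/[HOCl] = 10^(pH − pKa) = 10^(7.61 − 7.49) = 1.318; fraction as HOCl = 1/(1 + 1.318) = 0.4314.
Free chlorine required for 2.87 ppm HOCl: 2.87 / 0.4314 = 6.653 ppm.
FC to add: 6.653 − 0.1 = 6.553 mg/L as Cl₂.
Cl₂ equivalent: 6.553 mg/L × 2,350,000 L = 15,400 g.
Product at 10.1% available Cl: 15,400 / 0.101 = 152,500 g.
Volume: 152,500 g ÷ 1.11 g/mL = 137,400 mL.

137 L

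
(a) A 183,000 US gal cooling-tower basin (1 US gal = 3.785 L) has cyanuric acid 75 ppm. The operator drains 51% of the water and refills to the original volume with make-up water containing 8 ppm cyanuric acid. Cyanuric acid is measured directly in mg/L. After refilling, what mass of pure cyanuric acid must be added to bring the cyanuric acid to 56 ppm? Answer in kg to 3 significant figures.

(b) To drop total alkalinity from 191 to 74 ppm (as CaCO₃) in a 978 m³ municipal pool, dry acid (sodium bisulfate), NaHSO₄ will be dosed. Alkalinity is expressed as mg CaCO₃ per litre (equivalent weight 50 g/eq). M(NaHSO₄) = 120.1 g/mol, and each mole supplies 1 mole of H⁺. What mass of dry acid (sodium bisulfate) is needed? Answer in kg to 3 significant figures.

(a) Volume: 183,000 US gal × 3.785 L/gal = 692,655 L.
(a) After draining 51% and refilling: 75 × 0.49 + 8 × 0.51 = 40.83 ppm.
(a) Deficit to target: 56 − 40.83 = 15.17 mg/L.
(a) Mass: 15.17 mg/L × 692,655 L = 10,510 g cyanuric acid.

(b) Volume: 978 m³ = 978,000 L.
(b) Alkalinity to neutralize: (191 − 74) = 117 mg/L as CaCO₃ × 978,000 L = 114,400 g as CaCO₃.
(b) Equivalents of H⁺ required: 114,400 ÷ 50 g/eq = 2289 eq = 2289 mol NaHSO₄.
(b) Mass of NaHSO₄: 2289 × 120.1 = 274,900 g.

(a) 10.5 kg; (b) 275 kg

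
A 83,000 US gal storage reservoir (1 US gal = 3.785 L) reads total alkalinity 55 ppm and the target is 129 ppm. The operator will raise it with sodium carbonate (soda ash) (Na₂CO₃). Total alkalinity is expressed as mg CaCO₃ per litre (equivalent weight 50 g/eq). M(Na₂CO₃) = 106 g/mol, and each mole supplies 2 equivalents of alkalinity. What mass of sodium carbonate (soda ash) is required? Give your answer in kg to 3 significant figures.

24.6 kg

Volume: 83,000 US gal × 3.785 L/gal = 314,155 L.
Alkalinity to add: (129 − 55) = 74 mg/L as CaCO₃ × 314,155 L = 23,250 g as CaCO₃.
Equivalents: 23,250 g ÷ 50 g/eq = 464.9 eq.
Each mole of Na₂CO₃ supplies 2 eq, so 464.9 / 2 = 232.5 mol.
Mass: 232.5 mol × 106 g/mol = 24,640 g.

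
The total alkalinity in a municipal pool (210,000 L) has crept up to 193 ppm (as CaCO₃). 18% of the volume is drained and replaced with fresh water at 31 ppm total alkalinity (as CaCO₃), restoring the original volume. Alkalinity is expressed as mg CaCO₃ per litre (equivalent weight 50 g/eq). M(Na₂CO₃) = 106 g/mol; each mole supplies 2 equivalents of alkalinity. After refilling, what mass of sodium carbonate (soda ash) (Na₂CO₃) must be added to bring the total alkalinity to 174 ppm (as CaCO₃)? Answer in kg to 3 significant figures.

2.26 kg

After draining 18% and refilling: 193 × 0.82 + 31 × 0.18 = 163.84 ppm.
Deficit to target: 174 − 163.84 = 10.16 mg/L.
As CaCO₃: 10.16 mg/L × 210,000 L = 2134 g; ÷ 50 g/eq ÷ 2 = 21.34 mol Na₂CO₃.
Mass: 21.34 × 106 = 2262 g.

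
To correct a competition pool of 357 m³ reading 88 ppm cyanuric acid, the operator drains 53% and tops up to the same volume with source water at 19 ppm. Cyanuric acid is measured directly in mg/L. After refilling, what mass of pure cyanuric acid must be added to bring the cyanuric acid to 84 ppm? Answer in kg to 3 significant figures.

11.6 kg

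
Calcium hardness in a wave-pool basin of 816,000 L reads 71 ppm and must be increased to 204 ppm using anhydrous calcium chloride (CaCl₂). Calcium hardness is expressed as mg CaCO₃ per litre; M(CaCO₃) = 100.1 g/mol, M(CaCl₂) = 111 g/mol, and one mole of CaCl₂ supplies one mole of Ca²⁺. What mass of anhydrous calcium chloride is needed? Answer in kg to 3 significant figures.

Hardness to add: (204 − 71) = 133 mg/L as CaCO₃ × 816,000 L = 108,500 g as CaCO₃.
Moles of Ca²⁺ (1 mol Ca²⁺ ≡ 1 mol CaCO₃): 108,500 / 100.1 g/mol = 1084 mol.
Mass of CaCl₂: 1084 × 111 = 120,300 g.

120 kg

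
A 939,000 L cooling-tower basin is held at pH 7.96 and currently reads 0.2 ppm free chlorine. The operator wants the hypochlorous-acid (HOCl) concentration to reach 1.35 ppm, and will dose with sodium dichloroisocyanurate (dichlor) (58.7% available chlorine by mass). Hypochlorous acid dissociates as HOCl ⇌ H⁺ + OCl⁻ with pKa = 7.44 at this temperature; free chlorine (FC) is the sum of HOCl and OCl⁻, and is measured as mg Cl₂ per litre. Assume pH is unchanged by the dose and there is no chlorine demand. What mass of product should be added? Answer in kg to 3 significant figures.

8.99 kg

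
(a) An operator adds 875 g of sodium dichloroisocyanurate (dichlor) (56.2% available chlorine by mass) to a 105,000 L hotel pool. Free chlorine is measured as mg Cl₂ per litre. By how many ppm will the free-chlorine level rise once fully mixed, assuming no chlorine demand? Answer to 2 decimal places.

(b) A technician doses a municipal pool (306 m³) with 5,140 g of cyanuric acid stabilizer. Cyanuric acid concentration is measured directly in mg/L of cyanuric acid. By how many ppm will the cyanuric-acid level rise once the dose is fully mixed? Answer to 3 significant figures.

(a) 4.68 ppm; (b) 16.8 ppm

(a) Available chlorine delivered: 875 g × 0.562 = 491.8 g as Cl₂.
(a) Concentration rise: 491.8 g / 105,000 L = 4.683 mg/L = 4.68 ppm.

(b) Volume: 306 m³ = 306,000 L.
(b) Rise: 5,140 g / 306,000 L × 1000 = 16.8 mg/L.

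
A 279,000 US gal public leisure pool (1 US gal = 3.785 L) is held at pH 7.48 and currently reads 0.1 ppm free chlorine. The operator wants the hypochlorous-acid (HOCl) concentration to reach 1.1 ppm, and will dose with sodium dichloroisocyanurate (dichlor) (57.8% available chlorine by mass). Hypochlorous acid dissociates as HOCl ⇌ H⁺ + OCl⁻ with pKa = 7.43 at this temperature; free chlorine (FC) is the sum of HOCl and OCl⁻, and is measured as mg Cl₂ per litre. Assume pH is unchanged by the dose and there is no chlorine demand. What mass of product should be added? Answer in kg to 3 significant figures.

4.08 kg

Volume: 279,000 US gal × 3.785 L/gal = 1,056,015 L.
[OCl⁻]/[HOCl] = 10^(pH − pKa) = 10^(7.48 − 7.43) = 1.122; fraction as HOCl = 1/(1 + 1.122) = 0.4712.
Free chlorine required for 1.1 ppm HOCl: 1.1 / 0.4712 = 2.334 ppm.
FC to add: 2.334 − 0.1 = 2.234 mg/L as Cl₂.
Cl₂ equivalent: 2.234 mg/L × 1,056,015 L = 2359 g.
Product at 57.8% available Cl: 2359 / 0.578 = 4082 g.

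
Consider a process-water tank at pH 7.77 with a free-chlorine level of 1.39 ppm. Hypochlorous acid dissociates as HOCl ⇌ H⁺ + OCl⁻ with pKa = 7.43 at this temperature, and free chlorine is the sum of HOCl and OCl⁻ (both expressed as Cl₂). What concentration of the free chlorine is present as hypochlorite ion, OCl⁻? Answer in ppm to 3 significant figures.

0.954 ppm

[OCl⁻]/[HOCl] = 10^(pH − pKa) = 10^(7.77 − 7.43) = 10^0.34 = 2.188.
Fraction as HOCl = 1 / (1 + 2.188) = 0.3137.
OCl⁻ = (1 − 0.3137) × 1.39 ppm = 0.954 ppm.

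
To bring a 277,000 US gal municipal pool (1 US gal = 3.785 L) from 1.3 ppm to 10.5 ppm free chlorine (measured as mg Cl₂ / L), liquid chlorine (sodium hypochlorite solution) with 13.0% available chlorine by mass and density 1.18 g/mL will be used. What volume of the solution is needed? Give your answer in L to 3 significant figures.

Volume: 277,000 US gal × 3.785 L/gal = 1,048,445 L.
Chlorine deficit: 10.5 − 1.3 = 9.2 ppm = 9.2 mg/L as Cl₂.
Cl₂ equivalent needed: 9.2 mg/L × 1,048,445 L = 9,646,000 mg = 9646 g.
Product at 13.0% available chlorine: 9646 / 0.13 = 74,200 g.
Volume at density 1.18 g/mL: 74,200 g ÷ 1.18 g/mL = 62,880 mL.

62.9 L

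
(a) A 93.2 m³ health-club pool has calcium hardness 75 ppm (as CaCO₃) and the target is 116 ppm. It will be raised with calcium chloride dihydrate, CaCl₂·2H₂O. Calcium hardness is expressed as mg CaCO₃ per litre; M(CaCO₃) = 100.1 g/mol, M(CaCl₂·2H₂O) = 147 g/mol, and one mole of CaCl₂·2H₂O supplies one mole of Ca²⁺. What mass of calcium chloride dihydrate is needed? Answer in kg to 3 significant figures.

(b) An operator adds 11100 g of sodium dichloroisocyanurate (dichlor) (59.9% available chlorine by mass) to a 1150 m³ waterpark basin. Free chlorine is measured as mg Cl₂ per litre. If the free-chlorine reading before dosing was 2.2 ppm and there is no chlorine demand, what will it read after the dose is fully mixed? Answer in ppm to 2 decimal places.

(a) Volume: 93.2 m³ = 93,200 L.
(a) Hardness to add: (116 − 75) = 41 mg/L as CaCO₃ × 93,200 L = 3821 g as CaCO₃.
(a) Moles of Ca²⁺ (1 mol Ca²⁺ ≡ 1 mol CaCO₃): 3821 / 100.1 g/mol = 38.17 mol.
(a) Mass of CaCl₂·2H₂O: 38.17 × 147 = 5612 g.

(b) Volume: 1150 m³ = 1,150,000 L.
(b) Available chlorine delivered: 11,100 g × 0.599 = 6649 g as Cl₂.
(b) Concentration rise: 6649 g / 1,150,000 L = 5.782 mg/L = 5.78 ppm.
(b) Final FC: 2.2 + 5.78 = 7.98 ppm.

(a) 5.61 kg; (b) 7.98 ppm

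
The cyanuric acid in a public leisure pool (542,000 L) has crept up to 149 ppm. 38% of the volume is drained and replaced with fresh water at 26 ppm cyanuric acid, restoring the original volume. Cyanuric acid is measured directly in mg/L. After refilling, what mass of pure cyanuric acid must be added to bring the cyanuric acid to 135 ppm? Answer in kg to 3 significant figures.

After draining 38% and refilling: 149 × 0.62 + 26 × 0.38 = 102.26 ppm.
Deficit to target: 135 − 102.26 = 32.74 mg/L.
Mass: 32.74 mg/L × 542,000 L = 17,750 g cyanuric acid.

17.7 kg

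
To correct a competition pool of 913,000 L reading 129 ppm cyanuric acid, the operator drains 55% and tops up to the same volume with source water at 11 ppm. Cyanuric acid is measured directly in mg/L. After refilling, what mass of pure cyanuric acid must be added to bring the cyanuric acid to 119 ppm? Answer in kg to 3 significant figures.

50.1 kg

After draining 55% and refilling: 129 × 0.45 + 11 × 0.55 = 64.1 ppm.
Deficit to target: 119 − 64.1 = 54.9 mg/L.
Mass: 54.9 mg/L × 913,000 L = 50,120 g cyanuric acid.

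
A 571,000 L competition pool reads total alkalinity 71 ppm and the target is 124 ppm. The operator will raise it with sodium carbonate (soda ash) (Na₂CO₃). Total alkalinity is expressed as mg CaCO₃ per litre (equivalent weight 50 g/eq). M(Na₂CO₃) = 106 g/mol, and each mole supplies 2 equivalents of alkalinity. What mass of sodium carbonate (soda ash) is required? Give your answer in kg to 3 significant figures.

Alkalinity to add: (124 − 71) = 53 mg/L as CaCO₃ × 571,000 L = 30,260 g as CaCO₃.
Equivalents: 30,260 g ÷ 50 g/eq = 605.3 eq.
Each mole of Na₂CO₃ supplies 2 eq, so 605.3 / 2 = 302.6 mol.
Mass: 302.6 mol × 106 g/mol = 32,080 g.

32.1 kg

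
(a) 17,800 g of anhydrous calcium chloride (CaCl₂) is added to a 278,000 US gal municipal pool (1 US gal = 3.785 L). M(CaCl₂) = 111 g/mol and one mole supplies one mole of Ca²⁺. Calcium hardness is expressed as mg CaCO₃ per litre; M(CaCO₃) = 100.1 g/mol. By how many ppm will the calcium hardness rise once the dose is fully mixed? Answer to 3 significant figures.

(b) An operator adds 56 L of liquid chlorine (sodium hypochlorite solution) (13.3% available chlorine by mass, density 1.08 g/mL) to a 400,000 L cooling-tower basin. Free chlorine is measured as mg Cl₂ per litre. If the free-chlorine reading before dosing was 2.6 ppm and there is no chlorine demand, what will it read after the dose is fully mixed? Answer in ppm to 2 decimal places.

(a) Volume: 278,000 US gal × 3.785 L/gal = 1,052,230 L.
(a) Moles of Ca²⁺: 17,800 g ÷ 111 g/mol = 160.4 mol.
(a) As CaCO₃: 160.4 mol × 100.1 g/mol = 16,050 g.
(a) Rise: 16,050 g / 1,052,230 L × 1000 = 15.26 mg/L.

(b) Mass of solution: 56 L × 1000 mL/L × 1.08 g/mL = 60,480 g.
(b) Available chlorine delivered: 60,480 g × 0.133 = 8044 g as Cl₂.
(b) Concentration rise: 8044 g / 400,000 L = 20.11 mg/L = 20.11 ppm.
(b) Final FC: 2.6 + 20.11 = 22.71 ppm.

(a) 15.3 ppm; (b) 22.71 ppm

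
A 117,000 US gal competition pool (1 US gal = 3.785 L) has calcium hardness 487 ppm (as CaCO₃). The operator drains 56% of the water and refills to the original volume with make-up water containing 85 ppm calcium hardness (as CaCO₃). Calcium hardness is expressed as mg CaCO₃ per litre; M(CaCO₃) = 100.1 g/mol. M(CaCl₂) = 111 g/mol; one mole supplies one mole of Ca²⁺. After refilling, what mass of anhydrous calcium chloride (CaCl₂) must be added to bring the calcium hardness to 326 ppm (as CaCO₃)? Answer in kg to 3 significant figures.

31.5 kg

Volume: 117,000 US gal × 3.785 L/gal = 442,845 L.
After draining 56% and refilling: 487 × 0.44 + 85 × 0.56 = 261.88 ppm.
Deficit to target: 326 − 261.88 = 64.12 mg/L.
As CaCO₃: 64.12 mg/L × 442,845 L = 28,400 g; ÷ 100.1 = 283.7 mol Ca²⁺.
Mass: 283.7 × 111 = 31,490 g.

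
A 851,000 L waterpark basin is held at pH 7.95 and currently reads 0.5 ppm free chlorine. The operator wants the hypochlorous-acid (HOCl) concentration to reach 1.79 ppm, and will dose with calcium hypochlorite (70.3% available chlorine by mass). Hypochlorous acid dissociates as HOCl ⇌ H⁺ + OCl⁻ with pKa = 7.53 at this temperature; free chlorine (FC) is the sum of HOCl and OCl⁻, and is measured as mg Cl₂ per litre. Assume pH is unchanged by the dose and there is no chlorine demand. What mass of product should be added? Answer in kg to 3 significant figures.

7.26 kg

[OCl⁻]/[HOCl] = 10^(pH − pKa) = 10^(7.95 − 7.53) = 2.63; fraction as HOCl = 1/(1 + 2.63) = 0.2755.
Free chlorine required for 1.79 ppm HOCl: 1.79 / 0.2755 = 6.498 ppm.
FC to add: 6.498 − 0.5 = 5.998 mg/L as Cl₂.
Cl₂ equivalent: 5.998 mg/L × 851,000 L = 5104 g.
Product at 70.3% available Cl: 5104 / 0.703 = 7261 g.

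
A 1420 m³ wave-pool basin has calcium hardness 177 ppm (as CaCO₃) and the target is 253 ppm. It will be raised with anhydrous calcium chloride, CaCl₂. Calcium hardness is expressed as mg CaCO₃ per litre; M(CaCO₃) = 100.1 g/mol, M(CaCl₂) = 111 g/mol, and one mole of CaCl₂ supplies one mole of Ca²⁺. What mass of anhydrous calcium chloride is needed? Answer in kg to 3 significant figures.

120 kg

Volume: 1420 m³ = 1,420,000 L.
Hardness to add: (253 − 177) = 76 mg/L as CaCO₃ × 1,420,000 L = 107,900 g as CaCO₃.
Moles of Ca²⁺ (1 mol Ca²⁺ ≡ 1 mol CaCO₃): 107,900 / 100.1 g/mol = 1078 mol.
Mass of CaCl₂: 1078 × 111 = 119,700 g.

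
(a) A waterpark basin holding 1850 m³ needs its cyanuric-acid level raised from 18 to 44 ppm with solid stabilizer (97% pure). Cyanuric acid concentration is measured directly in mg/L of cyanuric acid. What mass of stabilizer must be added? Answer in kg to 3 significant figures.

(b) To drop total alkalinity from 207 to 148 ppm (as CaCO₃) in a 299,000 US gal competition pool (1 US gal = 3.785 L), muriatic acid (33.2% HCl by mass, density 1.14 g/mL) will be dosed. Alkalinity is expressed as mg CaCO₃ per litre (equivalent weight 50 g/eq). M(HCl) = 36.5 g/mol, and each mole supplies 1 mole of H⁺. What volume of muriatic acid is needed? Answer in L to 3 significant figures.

(a) 49.6 kg; (b) 129 L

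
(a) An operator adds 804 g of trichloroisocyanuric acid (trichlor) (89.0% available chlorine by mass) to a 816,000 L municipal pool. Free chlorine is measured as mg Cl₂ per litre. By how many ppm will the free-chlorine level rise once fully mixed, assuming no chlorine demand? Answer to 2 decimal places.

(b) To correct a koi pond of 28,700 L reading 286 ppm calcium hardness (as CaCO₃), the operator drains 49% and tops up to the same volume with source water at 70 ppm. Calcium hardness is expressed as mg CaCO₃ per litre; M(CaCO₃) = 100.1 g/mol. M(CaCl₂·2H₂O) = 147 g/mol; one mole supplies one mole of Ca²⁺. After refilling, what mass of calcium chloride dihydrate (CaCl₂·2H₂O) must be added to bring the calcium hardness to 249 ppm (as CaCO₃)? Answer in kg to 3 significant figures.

(a) Available chlorine delivered: 804 g × 0.89 = 715.6 g as Cl₂.
(a) Concentration rise: 715.6 g / 816,000 L = 0.8769 mg/L = 0.88 ppm.

(b) After draining 49% and refilling: 286 × 0.51 + 70 × 0.49 = 180.16 ppm.
(b) Deficit to target: 249 − 180.16 = 68.84 mg/L.
(b) As CaCO₃: 68.84 mg/L × 28,700 L = 1976 g; ÷ 100.1 = 19.74 mol Ca²⁺.
(b) Mass: 19.74 × 147 = 2901 g.

(a) 0.88 ppm; (b) 2.90 kg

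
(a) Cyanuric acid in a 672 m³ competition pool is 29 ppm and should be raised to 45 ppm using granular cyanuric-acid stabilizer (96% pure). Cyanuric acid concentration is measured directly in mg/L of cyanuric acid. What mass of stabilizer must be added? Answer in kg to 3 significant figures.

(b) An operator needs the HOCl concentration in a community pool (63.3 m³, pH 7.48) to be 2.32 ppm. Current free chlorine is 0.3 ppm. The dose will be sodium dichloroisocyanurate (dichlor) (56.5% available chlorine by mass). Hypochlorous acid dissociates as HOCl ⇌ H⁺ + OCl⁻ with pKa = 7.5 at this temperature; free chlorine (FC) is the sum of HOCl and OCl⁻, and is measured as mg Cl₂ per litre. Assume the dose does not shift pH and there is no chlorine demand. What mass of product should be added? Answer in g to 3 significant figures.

(a) 11.2 kg; (b) 475 g

(a) Volume: 672 m³ = 672,000 L.
(a) CYA to add: (45 − 29) = 16 mg/L × 672,000 L = 10,750 g cyanuric acid.
(a) At 96% purity: 10,750 / 0.96 = 11,200 g product.

(b) Volume: 63.3 m³ = 63,300 L.
(b) [OCl⁻]/[HOCl] = 10^(pH − pKa) = 10^(7.48 − 7.5) = 0.955; fraction as HOCl = 1/(1 + 0.955) = 0.5115.
(b) Free chlorine required for 2.32 ppm HOCl: 2.32 / 0.5115 = 4.536 ppm.
(b) FC to add: 4.536 − 0.3 = 4.236 mg/L as Cl₂.
(b) Cl₂ equivalent: 4.236 mg/L × 63,300 L = 268.1 g.
(b) Product at 56.5% available Cl: 268.1 / 0.565 = 474.5 g.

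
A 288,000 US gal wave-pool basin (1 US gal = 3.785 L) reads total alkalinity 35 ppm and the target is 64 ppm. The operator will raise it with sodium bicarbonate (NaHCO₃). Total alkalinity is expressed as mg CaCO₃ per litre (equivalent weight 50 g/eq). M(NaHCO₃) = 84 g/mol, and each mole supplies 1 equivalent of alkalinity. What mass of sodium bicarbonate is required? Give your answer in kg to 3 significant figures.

Volume: 288,000 US gal × 3.785 L/gal = 1,090,080 L.
Alkalinity to add: (64 − 35) = 29 mg/L as CaCO₃ × 1,090,080 L = 31,610 g as CaCO₃.
Equivalents: 31,610 g ÷ 50 g/eq = 632.2 eq.
NaHCO₃ supplies 1 eq per mole → 632.2 mol.
Mass: 632.2 mol × 84 g/mol = 53,110 g.

53.1 kg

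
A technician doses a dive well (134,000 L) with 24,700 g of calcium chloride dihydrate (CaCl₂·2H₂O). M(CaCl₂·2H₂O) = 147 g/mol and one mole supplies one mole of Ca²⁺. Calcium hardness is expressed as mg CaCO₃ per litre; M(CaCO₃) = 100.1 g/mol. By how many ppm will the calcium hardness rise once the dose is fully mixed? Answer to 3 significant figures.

126 ppm

Moles of Ca²⁺: 24,700 g ÷ 147 g/mol = 168 mol.
As CaCO₃: 168 mol × 100.1 g/mol = 16,820 g.
Rise: 16,820 g / 134,000 L × 1000 = 125.5 mg/L.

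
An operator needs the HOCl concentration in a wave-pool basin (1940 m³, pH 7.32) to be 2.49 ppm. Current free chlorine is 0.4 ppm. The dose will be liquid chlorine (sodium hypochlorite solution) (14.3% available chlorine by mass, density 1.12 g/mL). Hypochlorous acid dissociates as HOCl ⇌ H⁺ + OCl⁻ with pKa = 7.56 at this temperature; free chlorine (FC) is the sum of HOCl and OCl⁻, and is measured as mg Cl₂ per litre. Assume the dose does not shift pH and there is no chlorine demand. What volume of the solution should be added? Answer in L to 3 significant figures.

Volume: 1940 m³ = 1,940,000 L.
[OCl⁻]/[HOCl] = 10^(pH − pKa) = 10^(7.32 − 7.56) = 0.5754; fraction as HOCl = 1/(1 + 0.5754) = 0.6347.
Free chlorine required for 2.49 ppm HOCl: 2.49 / 0.6347 = 3.923 ppm.
FC to add: 3.923 − 0.4 = 3.523 mg/L as Cl₂.
Cl₂ equivalent: 3.523 mg/L × 1,940,000 L = 6834 g.
Product at 14.3% available Cl: 6834 / 0.143 = 47,790 g.
Volume: 47,790 g ÷ 1.12 g/mL = 42,670 mL.

42.7 L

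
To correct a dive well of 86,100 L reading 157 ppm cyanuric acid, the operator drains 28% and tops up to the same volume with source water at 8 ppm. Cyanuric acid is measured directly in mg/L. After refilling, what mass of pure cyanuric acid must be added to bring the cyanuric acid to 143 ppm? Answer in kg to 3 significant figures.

2.39 kg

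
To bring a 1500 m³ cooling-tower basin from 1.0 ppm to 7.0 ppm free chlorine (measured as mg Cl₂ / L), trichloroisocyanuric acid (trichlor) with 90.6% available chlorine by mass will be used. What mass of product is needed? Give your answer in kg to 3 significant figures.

Volume: 1500 m³ = 1,500,000 L.
Chlorine deficit: 7.0 − 1.0 = 6 ppm = 6 mg/L as Cl₂.
Cl₂ equivalent needed: 6 mg/L × 1,500,000 L = 9,000,000 mg = 9000 g.
Product at 90.6% available chlorine: 9000 / 0.906 = 9934 g.

9.93 kg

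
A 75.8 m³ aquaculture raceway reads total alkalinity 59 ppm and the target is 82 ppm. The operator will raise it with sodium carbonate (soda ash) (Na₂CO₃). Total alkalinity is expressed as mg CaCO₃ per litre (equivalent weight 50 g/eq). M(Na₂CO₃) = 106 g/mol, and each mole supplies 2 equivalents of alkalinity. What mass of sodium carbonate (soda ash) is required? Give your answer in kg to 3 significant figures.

1.85 kg

Volume: 75.8 m³ = 75,800 L.
Alkalinity to add: (82 − 59) = 23 mg/L as CaCO₃ × 75,800 L = 1743 g as CaCO₃.
Equivalents: 1743 g ÷ 50 g/eq = 34.87 eq.
Each mole of Na₂CO₃ supplies 2 eq, so 34.87 / 2 = 17.43 mol.
Mass: 17.43 mol × 106 g/mol = 1848 g.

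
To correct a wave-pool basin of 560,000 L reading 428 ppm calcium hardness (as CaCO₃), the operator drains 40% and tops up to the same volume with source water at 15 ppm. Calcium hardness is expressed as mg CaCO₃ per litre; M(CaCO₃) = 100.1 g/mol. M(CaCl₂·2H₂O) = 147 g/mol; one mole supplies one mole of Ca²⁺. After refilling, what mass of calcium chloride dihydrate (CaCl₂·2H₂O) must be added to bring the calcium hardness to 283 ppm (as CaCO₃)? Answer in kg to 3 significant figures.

After draining 40% and refilling: 428 × 0.60 + 15 × 0.40 = 262.8 ppm.
Deficit to target: 283 − 262.8 = 20.2 mg/L.
As CaCO₃: 20.2 mg/L × 560,000 L = 11,310 g; ÷ 100.1 = 113 mol Ca²⁺.
Mass: 113 × 147 = 16,610 g.

16.6 kg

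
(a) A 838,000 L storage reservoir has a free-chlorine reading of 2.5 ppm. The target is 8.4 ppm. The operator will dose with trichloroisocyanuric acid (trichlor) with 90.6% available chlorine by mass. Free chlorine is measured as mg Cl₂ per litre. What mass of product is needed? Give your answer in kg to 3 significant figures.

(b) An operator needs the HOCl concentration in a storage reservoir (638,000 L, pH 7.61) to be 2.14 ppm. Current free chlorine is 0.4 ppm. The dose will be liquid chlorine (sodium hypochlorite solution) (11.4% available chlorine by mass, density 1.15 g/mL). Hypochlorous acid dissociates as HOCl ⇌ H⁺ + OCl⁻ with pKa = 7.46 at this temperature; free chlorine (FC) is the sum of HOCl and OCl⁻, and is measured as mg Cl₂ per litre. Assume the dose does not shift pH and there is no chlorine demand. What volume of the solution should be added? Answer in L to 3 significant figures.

(a) 5.46 kg; (b) 23.2 L

(a) Chlorine deficit: 8.4 − 2.5 = 5.9 ppm = 5.9 mg/L as Cl₂.
(a) Cl₂ equivalent needed: 5.9 mg/L × 838,000 L = 4,944,000 mg = 4944 g.
(a) Product at 90.6% available chlorine: 4944 / 0.906 = 5457 g.

(b) [OCl⁻]/[HOCl] = 10^(pH − pKa) = 10^(7.61 − 7.46) = 1.413; fraction as HOCl = 1/(1 + 1.413) = 0.4145.
(b) Free chlorine required for 2.14 ppm HOCl: 2.14 / 0.4145 = 5.163 ppm.
(b) FC to add: 5.163 − 0.4 = 4.763 mg/L as Cl₂.
(b) Cl₂ equivalent: 4.763 mg/L × 638,000 L = 3039 g.
(b) Product at 11.4% available Cl: 3039 / 0.114 = 26,660 g.
(b) Volume: 26,660 g ÷ 1.15 g/mL = 23,180 mL.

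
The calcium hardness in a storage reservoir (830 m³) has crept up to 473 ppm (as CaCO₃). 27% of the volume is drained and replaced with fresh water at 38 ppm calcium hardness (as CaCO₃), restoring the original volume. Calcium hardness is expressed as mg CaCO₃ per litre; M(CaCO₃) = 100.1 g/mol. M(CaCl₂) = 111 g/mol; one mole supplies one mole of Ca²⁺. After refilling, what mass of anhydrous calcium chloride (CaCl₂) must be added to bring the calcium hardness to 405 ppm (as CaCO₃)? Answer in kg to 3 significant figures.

Volume: 830 m³ = 830,000 L.
After draining 27% and refilling: 473 × 0.73 + 38 × 0.27 = 355.55 ppm.
Deficit to target: 405 − 355.55 = 49.45 mg/L.
As CaCO₃: 49.45 mg/L × 830,000 L = 41,040 g; ÷ 100.1 = 410 mol Ca²⁺.
Mass: 410 × 111 = 45,510 g.

45.5 kg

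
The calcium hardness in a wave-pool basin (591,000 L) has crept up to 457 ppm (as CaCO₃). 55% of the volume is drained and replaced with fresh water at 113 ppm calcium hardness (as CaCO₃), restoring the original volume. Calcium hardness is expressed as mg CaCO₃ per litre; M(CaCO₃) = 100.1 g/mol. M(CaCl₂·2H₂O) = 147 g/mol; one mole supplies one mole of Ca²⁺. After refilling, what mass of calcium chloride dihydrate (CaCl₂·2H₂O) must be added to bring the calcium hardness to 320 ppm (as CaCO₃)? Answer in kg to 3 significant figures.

After draining 55% and refilling: 457 × 0.45 + 113 × 0.55 = 267.8 ppm.
Deficit to target: 320 − 267.8 = 52.2 mg/L.
As CaCO₃: 52.2 mg/L × 591,000 L = 30,850 g; ÷ 100.1 = 308.2 mol Ca²⁺.
Mass: 308.2 × 147 = 45,300 g.

45.3 kg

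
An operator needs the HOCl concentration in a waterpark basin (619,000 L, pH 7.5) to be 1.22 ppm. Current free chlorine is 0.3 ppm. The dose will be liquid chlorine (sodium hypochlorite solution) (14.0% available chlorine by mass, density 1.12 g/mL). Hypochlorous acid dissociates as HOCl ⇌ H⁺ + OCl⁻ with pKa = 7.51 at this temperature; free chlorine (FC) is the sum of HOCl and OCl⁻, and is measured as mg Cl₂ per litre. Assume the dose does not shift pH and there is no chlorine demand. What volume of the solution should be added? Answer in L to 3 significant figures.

[OCl⁻]/[HOCl] = 10^(pH − pKa) = 10^(7.5 − 7.51) = 0.9772; fraction as HOCl = 1/(1 + 0.9772) = 0.5058.
Free chlorine required for 1.22 ppm HOCl: 1.22 / 0.5058 = 2.412 ppm.
FC to add: 2.412 − 0.3 = 2.112 mg/L as Cl₂.
Cl₂ equivalent: 2.112 mg/L × 619,000 L = 1307 g.
Product at 14.0% available Cl: 1307 / 0.14 = 9339 g.
Volume: 9339 g ÷ 1.12 g/mL = 8338 mL.

8.34 L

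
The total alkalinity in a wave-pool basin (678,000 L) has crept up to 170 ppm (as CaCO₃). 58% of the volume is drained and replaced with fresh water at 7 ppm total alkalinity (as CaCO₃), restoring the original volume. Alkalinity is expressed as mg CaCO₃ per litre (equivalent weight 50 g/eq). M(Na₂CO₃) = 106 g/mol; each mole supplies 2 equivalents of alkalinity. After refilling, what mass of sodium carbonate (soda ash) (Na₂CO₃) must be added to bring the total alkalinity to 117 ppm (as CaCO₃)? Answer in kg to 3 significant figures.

After draining 58% and refilling: 170 × 0.42 + 7 × 0.58 = 75.46 ppm.
Deficit to target: 117 − 75.46 = 41.54 mg/L.
As CaCO₃: 41.54 mg/L × 678,000 L = 28,160 g; ÷ 50 g/eq ÷ 2 = 281.6 mol Na₂CO₃.
Mass: 281.6 × 106 = 29,850 g.

29.9 kg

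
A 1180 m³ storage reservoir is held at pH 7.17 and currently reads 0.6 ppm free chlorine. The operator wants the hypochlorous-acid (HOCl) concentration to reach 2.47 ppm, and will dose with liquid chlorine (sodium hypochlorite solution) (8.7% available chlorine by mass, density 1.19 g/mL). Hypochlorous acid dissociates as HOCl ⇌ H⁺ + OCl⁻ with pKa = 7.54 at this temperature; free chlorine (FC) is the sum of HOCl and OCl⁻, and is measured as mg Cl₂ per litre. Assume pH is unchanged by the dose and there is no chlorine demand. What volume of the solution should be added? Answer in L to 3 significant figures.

33.3 L

Volume: 1180 m³ = 1,180,000 L.
[OCl⁻]/[HOCl] = 10^(pH − pKa) = 10^(7.17 − 7.54) = 0.4266; fraction as HOCl = 1/(1 + 0.4266) = 0.701.
Free chlorine required for 2.47 ppm HOCl: 2.47 / 0.701 = 3.524 ppm.
FC to add: 3.524 − 0.6 = 2.924 mg/L as Cl₂.
Cl₂ equivalent: 2.924 mg/L × 1,180,000 L = 3450 g.
Product at 8.7% available Cl: 3450 / 0.087 = 39,650 g.
Volume: 39,650 g ÷ 1.19 g/mL = 33,320 mL.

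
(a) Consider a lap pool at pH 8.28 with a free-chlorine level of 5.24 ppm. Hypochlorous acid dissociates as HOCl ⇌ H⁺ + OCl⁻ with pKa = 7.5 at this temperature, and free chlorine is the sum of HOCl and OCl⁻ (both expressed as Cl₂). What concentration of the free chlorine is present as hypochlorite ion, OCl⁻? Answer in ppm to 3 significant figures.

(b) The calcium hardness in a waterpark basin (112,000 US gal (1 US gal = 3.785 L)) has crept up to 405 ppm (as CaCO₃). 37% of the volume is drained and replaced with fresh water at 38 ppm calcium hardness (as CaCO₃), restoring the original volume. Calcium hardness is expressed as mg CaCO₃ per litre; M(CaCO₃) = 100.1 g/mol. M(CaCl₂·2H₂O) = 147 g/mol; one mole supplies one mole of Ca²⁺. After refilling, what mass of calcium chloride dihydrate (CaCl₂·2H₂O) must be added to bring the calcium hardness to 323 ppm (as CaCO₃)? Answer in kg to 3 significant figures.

(a) [OCl⁻]/[HOCl] = 10^(pH − pKa) = 10^(8.28 − 7.5) = 10^0.78 = 6.026.
(a) Fraction as HOCl = 1 / (1 + 6.026) = 0.1423.
(a) OCl⁻ = (1 − 0.1423) × 5.24 ppm = 4.494 ppm.

(b) Volume: 112,000 US gal × 3.785 L/gal = 423,920 L.
(b) After draining 37% and refilling: 405 × 0.63 + 38 × 0.37 = 269.21 ppm.
(b) Deficit to target: 323 − 269.21 = 53.79 mg/L.
(b) As CaCO₃: 53.79 mg/L × 423,920 L = 22,800 g; ÷ 100.1 = 227.8 mol Ca²⁺.
(b) Mass: 227.8 × 147 = 33,490 g.

(a) 4.49 ppm; (b) 33.5 kg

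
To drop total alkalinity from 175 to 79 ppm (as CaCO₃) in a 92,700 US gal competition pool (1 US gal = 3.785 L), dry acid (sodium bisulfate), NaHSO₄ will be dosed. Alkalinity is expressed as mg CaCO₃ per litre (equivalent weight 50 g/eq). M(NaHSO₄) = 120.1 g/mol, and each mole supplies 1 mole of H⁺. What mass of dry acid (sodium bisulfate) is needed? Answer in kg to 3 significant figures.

Volume: 92,700 US gal × 3.785 L/gal = 350,870 L.
Alkalinity to neutralize: (175 − 79) = 96 mg/L as CaCO₃ × 350,870 L = 33,680 g as CaCO₃.
Equivalents of H⁺ required: 33,680 ÷ 50 g/eq = 673.7 eq = 673.7 mol NaHSO₄.
Mass of NaHSO₄: 673.7 × 120.1 = 80,910 g.

80.9 kg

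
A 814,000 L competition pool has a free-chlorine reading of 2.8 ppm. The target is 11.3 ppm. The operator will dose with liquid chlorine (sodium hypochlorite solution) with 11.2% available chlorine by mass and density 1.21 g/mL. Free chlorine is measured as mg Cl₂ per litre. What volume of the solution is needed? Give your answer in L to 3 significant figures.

Chlorine deficit: 11.3 − 2.8 = 8.5 ppm = 8.5 mg/L as Cl₂.
Cl₂ equivalent needed: 8.5 mg/L × 814,000 L = 6,919,000 mg = 6919 g.
Product at 11.2% available chlorine: 6919 / 0.112 = 61,780 g.
Volume at density 1.21 g/mL: 61,780 g ÷ 1.21 g/mL = 51,060 mL.

51.1 L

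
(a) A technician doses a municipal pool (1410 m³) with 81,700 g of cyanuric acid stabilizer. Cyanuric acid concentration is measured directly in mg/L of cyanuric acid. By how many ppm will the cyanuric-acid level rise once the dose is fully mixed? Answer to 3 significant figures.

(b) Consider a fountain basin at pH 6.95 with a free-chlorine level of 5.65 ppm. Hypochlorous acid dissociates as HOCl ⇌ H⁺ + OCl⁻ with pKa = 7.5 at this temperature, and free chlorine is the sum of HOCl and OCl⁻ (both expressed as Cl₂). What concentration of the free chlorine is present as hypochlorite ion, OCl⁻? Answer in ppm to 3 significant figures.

(a) Volume: 1410 m³ = 1,410,000 L.
(a) Rise: 81,700 g / 1,410,000 L × 1000 = 57.94 mg/L.

(b) [OCl⁻]/[HOCl] = 10^(pH − pKa) = 10^(6.95 − 7.5) = 10^-0.55 = 0.2818.
(b) Fraction as HOCl = 1 / (1 + 0.2818) = 0.7801.
(b) OCl⁻ = (1 − 0.7801) × 5.65 ppm = 1.242 ppm.

(a) 57.9 ppm; (b) 1.24 ppm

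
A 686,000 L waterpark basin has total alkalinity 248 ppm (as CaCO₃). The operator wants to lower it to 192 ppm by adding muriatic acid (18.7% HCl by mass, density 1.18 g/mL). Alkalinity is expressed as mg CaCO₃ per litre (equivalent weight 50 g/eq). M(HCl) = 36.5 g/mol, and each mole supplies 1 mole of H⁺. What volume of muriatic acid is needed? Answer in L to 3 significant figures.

Alkalinity to neutralize: (248 − 192) = 56 mg/L as CaCO₃ × 686,000 L = 38,420 g as CaCO₃.
Equivalents of H⁺ required: 38,420 ÷ 50 g/eq = 768.3 eq = 768.3 mol HCl.
Mass of HCl: 768.3 × 36.5 = 28,040 g.
Mass of 18.7% solution: 28,040 / 0.187 = 150,000 g.
Volume: 150,000 g ÷ 1.18 g/mL = 127,100 mL.

127 L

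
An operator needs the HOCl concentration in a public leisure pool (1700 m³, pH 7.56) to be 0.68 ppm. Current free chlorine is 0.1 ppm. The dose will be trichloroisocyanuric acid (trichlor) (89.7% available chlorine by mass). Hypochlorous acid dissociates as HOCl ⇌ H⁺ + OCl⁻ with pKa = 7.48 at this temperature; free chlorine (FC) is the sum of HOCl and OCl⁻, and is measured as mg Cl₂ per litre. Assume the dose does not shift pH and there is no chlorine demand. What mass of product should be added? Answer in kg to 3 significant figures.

2.65 kg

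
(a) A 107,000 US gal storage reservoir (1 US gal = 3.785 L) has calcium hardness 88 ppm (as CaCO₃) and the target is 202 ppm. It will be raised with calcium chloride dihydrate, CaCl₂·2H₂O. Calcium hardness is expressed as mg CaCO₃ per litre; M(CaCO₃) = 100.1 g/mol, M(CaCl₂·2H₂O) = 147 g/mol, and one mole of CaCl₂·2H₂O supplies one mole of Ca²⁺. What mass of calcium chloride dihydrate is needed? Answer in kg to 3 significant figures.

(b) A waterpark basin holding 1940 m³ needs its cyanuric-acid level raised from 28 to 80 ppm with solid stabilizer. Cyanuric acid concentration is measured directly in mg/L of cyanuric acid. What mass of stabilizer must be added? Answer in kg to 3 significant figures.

(a) Volume: 107,000 US gal × 3.785 L/gal = 404,995 L.
(a) Hardness to add: (202 − 88) = 114 mg/L as CaCO₃ × 404,995 L = 46,170 g as CaCO₃.
(a) Moles of Ca²⁺ (1 mol Ca²⁺ ≡ 1 mol CaCO₃): 46,170 / 100.1 g/mol = 461.2 mol.
(a) Mass of CaCl₂·2H₂O: 461.2 × 147 = 67,800 g.

(b) Volume: 1940 m³ = 1,940,000 L.
(b) CYA to add: (80 − 28) = 52 mg/L × 1,940,000 L = 100,900 g cyanuric acid.

(a) 67.8 kg; (b) 101 kg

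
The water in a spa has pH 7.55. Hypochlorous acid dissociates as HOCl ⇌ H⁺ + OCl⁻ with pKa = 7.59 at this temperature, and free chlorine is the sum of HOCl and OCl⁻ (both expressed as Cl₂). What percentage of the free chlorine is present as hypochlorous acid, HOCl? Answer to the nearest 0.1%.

52.3%

[OCl⁻]/[HOCl] = 10^(pH − pKa) = 10^(7.55 − 7.59) = 10^-0.04 = 0.912.
Fraction as HOCl = 1 / (1 + 0.912) = 0.523.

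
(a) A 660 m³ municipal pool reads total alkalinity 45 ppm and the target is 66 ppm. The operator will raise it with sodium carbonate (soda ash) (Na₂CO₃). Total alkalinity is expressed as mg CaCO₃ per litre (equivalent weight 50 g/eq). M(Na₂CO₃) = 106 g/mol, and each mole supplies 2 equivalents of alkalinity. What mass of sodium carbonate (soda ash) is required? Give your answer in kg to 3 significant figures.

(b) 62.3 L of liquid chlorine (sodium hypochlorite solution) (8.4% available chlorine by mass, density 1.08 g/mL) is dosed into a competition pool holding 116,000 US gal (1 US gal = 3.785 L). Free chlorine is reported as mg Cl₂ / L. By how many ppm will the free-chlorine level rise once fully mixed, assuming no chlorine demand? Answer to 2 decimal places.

(a) Volume: 660 m³ = 660,000 L.
(a) Alkalinity to add: (66 − 45) = 21 mg/L as CaCO₃ × 660,000 L = 13,860 g as CaCO₃.
(a) Equivalents: 13,860 g ÷ 50 g/eq = 277.2 eq.
(a) Each mole of Na₂CO₃ supplies 2 eq, so 277.2 / 2 = 138.6 mol.
(a) Mass: 138.6 mol × 106 g/mol = 14,690 g.

(b) Volume: 116,000 US gal × 3.785 L/gal = 439,060 L.
(b) Mass of solution: 62.3 L × 1000 mL/L × 1.08 g/mL = 67,280 g.
(b) Available chlorine delivered: 67,280 g × 0.084 = 5652 g as Cl₂.
(b) Concentration rise: 5652 g / 439,060 L = 12.87 mg/L = 12.87 ppm.

(a) 14.7 kg; (b) 12.87 ppm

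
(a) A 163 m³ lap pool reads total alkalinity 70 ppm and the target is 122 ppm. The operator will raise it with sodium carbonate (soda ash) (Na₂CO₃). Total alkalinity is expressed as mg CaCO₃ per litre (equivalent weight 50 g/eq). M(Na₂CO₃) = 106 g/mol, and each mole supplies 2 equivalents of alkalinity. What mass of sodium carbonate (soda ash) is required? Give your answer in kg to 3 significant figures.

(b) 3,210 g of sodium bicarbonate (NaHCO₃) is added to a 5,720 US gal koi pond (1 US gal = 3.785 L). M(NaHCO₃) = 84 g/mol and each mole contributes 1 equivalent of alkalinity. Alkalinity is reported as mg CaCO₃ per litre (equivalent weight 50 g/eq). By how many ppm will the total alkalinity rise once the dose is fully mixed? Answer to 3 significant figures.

(a) Volume: 163 m³ = 163,000 L.
(a) Alkalinity to add: (122 − 70) = 52 mg/L as CaCO₃ × 163,000 L = 8476 g as CaCO₃.
(a) Equivalents: 8476 g ÷ 50 g/eq = 169.5 eq.
(a) Each mole of Na₂CO₃ supplies 2 eq, so 169.5 / 2 = 84.76 mol.
(a) Mass: 84.76 mol × 106 g/mol = 8985 g.

(b) Volume: 5,720 US gal × 3.785 L/gal = 21,650 L.
(b) Moles of NaHCO₃: 3,210 g ÷ 84 g/mol = 38.21 mol → 38.21 eq of alkalinity.
(b) As CaCO₃: 38.21 eq × 50 g/eq = 1911 g.
(b) Rise: 1911 g / 21,650 L × 1000 = 88.25 mg/L.

(a) 8.98 kg; (b) 88.3 ppm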